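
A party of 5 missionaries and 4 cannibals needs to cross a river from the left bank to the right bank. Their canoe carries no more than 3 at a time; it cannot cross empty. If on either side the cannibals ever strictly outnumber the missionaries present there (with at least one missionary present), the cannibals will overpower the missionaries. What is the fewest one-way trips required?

Counting alone: each trip to the right bank takes at most 3 across and each return brings at least 1 back, so after t trips out (and t−1 returns) at most 3t − (t−1) of the 9 are across; that first reaches 9 at t = 4, so at least 7 crossings are needed.
The plan below uses exactly 7 crossings, so it is optimal:
1. 3 cannibals → the right bank.  (the left bank: 5M 1C; the right bank: 0M 3C)
2. 1 cannibal ← the left bank.  (the left bank: 5M 2C; the right bank: 0M 2C)
3. 3 missionaries → the right bank.  (the left bank: 2M 2C; the right bank: 3M 2C)
4. 1 missionary ← the left bank.  (the left bank: 3M 2C; the right bank: 2M 2C)
5. 2 missionaries and 1 cannibal → the right bank.  (the left bank: 1M 1C; the right bank: 4M 3C)
6. 1 missionary ← the left bank.  (the left bank: 2M 1C; the right bank: 3M 3C)
7. 2 missionaries and 1 cannibal → the right bank.  (the left bank: 0M 0C; the right bank: 5M 4C)

7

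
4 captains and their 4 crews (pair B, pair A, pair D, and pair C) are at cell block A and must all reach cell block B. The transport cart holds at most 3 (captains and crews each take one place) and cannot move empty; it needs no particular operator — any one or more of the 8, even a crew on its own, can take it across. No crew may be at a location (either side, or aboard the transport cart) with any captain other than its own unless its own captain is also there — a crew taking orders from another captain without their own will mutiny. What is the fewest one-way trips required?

Counting alone: each trip to cell block B takes at most 3 across and each return brings at least 1 back, so after t trips out (and t−1 returns) at most 3t − (t−1) of the 8 are across; that first reaches 8 at t = 4, so at least 7 crossings are needed.
The safety rule pushes this higher. Following every safe sequence of crossings, the most of the 8 that can be at cell block B as the transport cart arrives there on crossing 7 is 7 — never all 8.
So no plan with fewer than 9 crossings exists, and this one achieves 9:
1. captain B and crew B cross → cell block B.
2. captain B crosses ← cell block A.
3. captain A, captain B, and crew A cross → cell block B.
4. captain B and crew B cross ← cell block A.
5. captain B, captain C, and captain D cross → cell block B.
6. crew A crosses ← cell block A.
7. crew A and crew B cross → cell block B.
8. crew B crosses ← cell block A.
9. crew B, crew C, and crew D cross → cell block B.

9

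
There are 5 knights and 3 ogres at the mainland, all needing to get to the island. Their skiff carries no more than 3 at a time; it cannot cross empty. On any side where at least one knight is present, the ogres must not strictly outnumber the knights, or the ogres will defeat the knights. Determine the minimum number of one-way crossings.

Counting alone: each trip to the island takes at most 3 across and each return brings at least 1 back, so after t trips out (and t−1 returns) at most 3t − (t−1) of the 8 are across; that first reaches 8 at t = 4, so at least 7 crossings are needed.
The plan below uses exactly 7 crossings, so it is optimal:
1. 2 ogres → the island.  (the mainland: 5K 1O; the island: 0K 2O)
2. 1 ogre ← the mainland.  (the mainland: 5K 2O; the island: 0K 1O)
3. 2 knights and 1 ogre → the island.  (the mainland: 3K 1O; the island: 2K 2O)
4. 1 ogre ← the mainland.  (the mainland: 3K 2O; the island: 2K 1O)
5. 1 knight and 2 ogres → the island.  (the mainland: 2K 0O; the island: 3K 3O)
6. 1 ogre ← the mainland.  (the mainland: 2K 1O; the island: 3K 2O)
7. 2 knights and 1 ogre → the island.  (the mainland: 0K 0O; the island: 5K 3O)

7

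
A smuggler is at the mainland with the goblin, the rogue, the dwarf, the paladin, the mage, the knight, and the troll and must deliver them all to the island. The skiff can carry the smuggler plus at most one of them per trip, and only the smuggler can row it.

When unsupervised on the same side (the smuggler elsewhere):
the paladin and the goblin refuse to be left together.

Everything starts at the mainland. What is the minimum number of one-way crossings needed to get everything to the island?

13

Counting alone: the smuggler can take at most 1 across per trip to the island, so moving all 7 needs at least 7 loaded trips out, with a return between consecutive ones — at least 13 crossings.
The plan below uses exactly 13 crossings, so it is optimal:
1. Smuggler goes to the island with the goblin.
2. Smuggler goes back to the mainland alone.
3. Smuggler goes to the island with the rogue.
4. Smuggler goes back to the mainland alone.
5. Smuggler goes to the island with the dwarf.
6. Smuggler goes back to the mainland alone.
7. Smuggler goes to the island with the mage.
8. Smuggler goes back to the mainland alone.
9. Smuggler goes to the island with the knight.
10. Smuggler goes back to the mainland alone.
11. Smuggler goes to the island with the troll.
12. Smuggler goes back to the mainland alone.
13. Smuggler goes to the island with the paladin.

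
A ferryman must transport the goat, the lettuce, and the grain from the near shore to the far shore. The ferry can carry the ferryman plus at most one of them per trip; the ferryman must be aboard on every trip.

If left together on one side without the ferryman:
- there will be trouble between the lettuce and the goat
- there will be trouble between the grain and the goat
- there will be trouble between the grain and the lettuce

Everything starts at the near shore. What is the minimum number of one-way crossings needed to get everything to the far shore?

Whatever the first load, the items left behind include a forbidden pair without the ferryman. No opening move is safe, so no plan exists.

impossible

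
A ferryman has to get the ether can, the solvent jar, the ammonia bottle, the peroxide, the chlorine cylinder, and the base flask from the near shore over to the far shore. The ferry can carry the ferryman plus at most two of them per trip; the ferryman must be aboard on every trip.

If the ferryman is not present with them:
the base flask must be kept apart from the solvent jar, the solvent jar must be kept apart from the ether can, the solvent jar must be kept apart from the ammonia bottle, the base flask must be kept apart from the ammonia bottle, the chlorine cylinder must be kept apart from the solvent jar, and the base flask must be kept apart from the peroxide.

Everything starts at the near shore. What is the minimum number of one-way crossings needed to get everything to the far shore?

Counting alone: the ferryman can take at most 2 across per trip to the far shore, so moving all 6 needs at least 3 loaded trips out, with a return between consecutive ones — at least 5 crossings.
The safety rule pushes this higher. Following every safe sequence of crossings, the most of the 6 that can be at the far shore as the ferry arrives there on crossings 5, 7 is 4, 5 respectively — never all 6.
So no plan with fewer than 9 crossings exists, and this one achieves 9:
1. Ferryman goes to the far shore with the base flask and the solvent jar.  [the near shore: the ammonia bottle, the chlorine cylinder, the ether can, the peroxide | the far shore: the base flask, the solvent jar]
2. Ferryman goes back to the near shore with the solvent jar.  [the near shore: the ammonia bottle, the chlorine cylinder, the ether can, the peroxide, the solvent jar | the far shore: the base flask]
3. Ferryman goes to the far shore with the ether can and the solvent jar.  [the near shore: the ammonia bottle, the chlorine cylinder, the peroxide | the far shore: the base flask, the ether can, the solvent jar]
4. Ferryman goes back to the near shore with the solvent jar.  [the near shore: the ammonia bottle, the chlorine cylinder, the peroxide, the solvent jar | the far shore: the base flask, the ether can]
5. Ferryman goes to the far shore with the chlorine cylinder and the solvent jar.  [the near shore: the ammonia bottle, the peroxide | the far shore: the base flask, the chlorine cylinder, the ether can, the solvent jar]
6. Ferryman goes back to the near shore with the solvent jar.  [the near shore: the ammonia bottle, the peroxide, the solvent jar | the far shore: the base flask, the chlorine cylinder, the ether can]
7. Ferryman goes to the far shore with the ammonia bottle and the peroxide.  [the near shore: the solvent jar | the far shore: the ammonia bottle, the base flask, the chlorine cylinder, the ether can, the peroxide]
8. Ferryman goes back to the near shore with the base flask.  [the near shore: the base flask, the solvent jar | the far shore: the ammonia bottle, the chlorine cylinder, the ether can, the peroxide]
9. Ferryman goes to the far shore with the base flask and the solvent jar.  [the near shore: — | the far shore: the ammonia bottle, the base flask, the chlorine cylinder, the ether can, the peroxide, the solvent jar]

9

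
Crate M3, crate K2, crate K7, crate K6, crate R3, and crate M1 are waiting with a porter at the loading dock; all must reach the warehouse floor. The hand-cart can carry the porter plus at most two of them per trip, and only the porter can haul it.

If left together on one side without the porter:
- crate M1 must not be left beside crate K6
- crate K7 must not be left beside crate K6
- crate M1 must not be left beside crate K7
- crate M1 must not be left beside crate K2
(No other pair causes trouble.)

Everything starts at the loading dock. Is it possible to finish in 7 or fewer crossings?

No

Counting alone: the porter can take at most 2 across per trip to the warehouse floor, so moving all 6 needs at least 3 loaded trips out, with a return between consecutive ones — at least 5 crossings.
The safety rule pushes this higher. Following every safe sequence of crossings, the most of the 6 that can be at the warehouse floor as the hand-cart arrives there on crossings 5, 7 is 4, 5 respectively — never all 6.
So the move cannot be finished within 7 crossings. (The shortest complete plan takes 9:)
1. Porter goes to the warehouse floor with crate K7 and crate M1.  [the loading dock: crate K2, crate K6, crate M3, crate R3 | the warehouse floor: crate K7, crate M1]
2. Porter goes back to the loading dock with crate K7.  [the loading dock: crate K2, crate K6, crate K7, crate M3, crate R3 | the warehouse floor: crate M1]
3. Porter goes to the warehouse floor with crate K7 and crate M3.  [the loading dock: crate K2, crate K6, crate R3 | the warehouse floor: crate K7, crate M1, crate M3]
4. Porter goes back to the loading dock with crate K7.  [the loading dock: crate K2, crate K6, crate K7, crate R3 | the warehouse floor: crate M1, crate M3]
5. Porter goes to the warehouse floor with crate K2 and crate K7.  [the loading dock: crate K6, crate R3 | the warehouse floor: crate K2, crate K7, crate M1, crate M3]
6. Porter goes back to the loading dock with crate M1.  [the loading dock: crate K6, crate M1, crate R3 | the warehouse floor: crate K2, crate K7, crate M3]
7. Porter goes to the warehouse floor with crate K6 and crate R3.  [the loading dock: crate M1 | the warehouse floor: crate K2, crate K6, crate K7, crate M3, crate R3]
8. Porter goes back to the loading dock with crate K7.  [the loading dock: crate K7, crate M1 | the warehouse floor: crate K2, crate K6, crate M3, crate R3]
9. Porter goes to the warehouse floor with crate K7 and crate M1.  [the loading dock: — | the warehouse floor: crate K2, crate K6, crate K7, crate M1, crate M3, crate R3]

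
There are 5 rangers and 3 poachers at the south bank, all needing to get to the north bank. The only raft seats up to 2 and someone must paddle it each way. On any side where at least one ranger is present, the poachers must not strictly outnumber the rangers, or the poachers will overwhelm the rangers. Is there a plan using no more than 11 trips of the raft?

No

Counting alone: each trip to the north bank takes at most 2 across and each return brings at least 1 back, so after t trips out (and t−1 returns) at most 2t − (t−1) of the 8 are across; that first reaches 8 at t = 7, so at least 13 crossings are needed.
Since 11 < 13, 11 crossings cannot be enough. (The shortest complete plan in fact takes 13:)
1. 2 poachers → the north bank.  (the south bank: 5R 1P; the north bank: 0R 2P)
2. 1 poacher ← the south bank.  (the south bank: 5R 2P; the north bank: 0R 1P)
3. 2 poachers → the north bank.  (the south bank: 5R 0P; the north bank: 0R 3P)
4. 1 poacher ← the south bank.  (the south bank: 5R 1P; the north bank: 0R 2P)
5. 2 rangers → the north bank.  (the south bank: 3R 1P; the north bank: 2R 2P)
6. 1 poacher ← the south bank.  (the south bank: 3R 2P; the north bank: 2R 1P)
7. 1 ranger and 1 poacher → the north bank.  (the south bank: 2R 1P; the north bank: 3R 2P)
8. 1 poacher ← the south bank.  (the south bank: 2R 2P; the north bank: 3R 1P)
9. 2 poachers → the north bank.  (the south bank: 2R 0P; the north bank: 3R 3P)
10. 1 poacher ← the south bank.  (the south bank: 2R 1P; the north bank: 3R 2P)
11. 1 ranger and 1 poacher → the north bank.  (the south bank: 1R 0P; the north bank: 4R 3P)
12. 1 poacher ← the south bank.  (the south bank: 1R 1P; the north bank: 4R 2P)
13. 1 ranger and 1 poacher → the north bank.  (the south bank: 0R 0P; the north bank: 5R 3P)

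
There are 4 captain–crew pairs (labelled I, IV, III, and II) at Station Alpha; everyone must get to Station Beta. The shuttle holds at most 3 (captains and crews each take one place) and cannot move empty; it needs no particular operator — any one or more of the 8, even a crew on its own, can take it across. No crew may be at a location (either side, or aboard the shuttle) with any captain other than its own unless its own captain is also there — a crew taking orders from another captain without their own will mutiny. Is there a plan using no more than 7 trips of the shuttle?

Counting alone: each trip to Station Beta takes at most 3 across and each return brings at least 1 back, so after t trips out (and t−1 returns) at most 3t − (t−1) of the 8 are across; that first reaches 8 at t = 4, so at least 7 crossings are needed.
The safety rule pushes this higher. Following every safe sequence of crossings, the most of the 8 that can be at Station Beta as the shuttle arrives there on crossing 7 is 7 — never all 8.
So the move cannot be finished within 7 crossings. (The shortest complete plan takes 9:)
1. captain I and crew I cross → Station Beta.
2. captain I crosses ← Station Alpha.
3. captain I, captain IV, and crew IV cross → Station Beta.
4. captain I and crew I cross ← Station Alpha.
5. captain I, captain II, and captain III cross → Station Beta.
6. crew IV crosses ← Station Alpha.
7. crew I and crew IV cross → Station Beta.
8. crew I crosses ← Station Alpha.
9. crew I, crew II, and crew III cross → Station Beta.

No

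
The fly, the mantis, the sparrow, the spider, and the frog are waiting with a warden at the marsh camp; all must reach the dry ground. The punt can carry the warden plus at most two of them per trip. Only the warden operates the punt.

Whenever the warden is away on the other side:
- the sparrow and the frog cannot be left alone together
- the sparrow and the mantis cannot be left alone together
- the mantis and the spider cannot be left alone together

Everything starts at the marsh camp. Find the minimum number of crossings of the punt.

5

Counting alone: the warden can take at most 2 across per trip to the dry ground, so moving all 5 needs at least 3 loaded trips out, with a return between consecutive ones — at least 5 crossings.
The plan below uses exactly 5 crossings, so it is optimal:
1. Warden goes to the dry ground with the mantis and the sparrow.  [the marsh camp: the fly, the frog, the spider | the dry ground: the mantis, the sparrow]
2. Warden goes back to the marsh camp with the mantis.  [the marsh camp: the fly, the frog, the mantis, the spider | the dry ground: the sparrow]
3. Warden goes to the dry ground with the fly and the spider.  [the marsh camp: the frog, the mantis | the dry ground: the fly, the sparrow, the spider]
4. Warden goes back to the marsh camp alone.  [the marsh camp: the frog, the mantis | the dry ground: the fly, the sparrow, the spider]
5. Warden goes to the dry ground with the frog and the mantis.  [the marsh camp: — | the dry ground: the fly, the frog, the mantis, the sparrow, the spider]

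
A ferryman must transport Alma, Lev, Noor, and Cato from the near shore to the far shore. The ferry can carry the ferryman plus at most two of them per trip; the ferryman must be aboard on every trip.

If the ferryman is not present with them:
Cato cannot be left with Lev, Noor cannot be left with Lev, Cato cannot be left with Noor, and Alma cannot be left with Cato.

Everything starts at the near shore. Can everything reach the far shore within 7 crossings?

Yes

Yes — this plan uses 5 crossings (≤ 7):
1. Ferryman goes to the far shore with Cato and Lev.  [the near shore: Alma, Noor | the far shore: Cato, Lev]
2. Ferryman goes back to the near shore with Lev.  [the near shore: Alma, Lev, Noor | the far shore: Cato]
3. Ferryman goes to the far shore with Alma and Lev.  [the near shore: Noor | the far shore: Alma, Cato, Lev]
4. Ferryman goes back to the near shore with Cato.  [the near shore: Cato, Noor | the far shore: Alma, Lev]
5. Ferryman goes to the far shore with Cato and Noor.  [the near shore: — | the far shore: Alma, Cato, Lev, Noor]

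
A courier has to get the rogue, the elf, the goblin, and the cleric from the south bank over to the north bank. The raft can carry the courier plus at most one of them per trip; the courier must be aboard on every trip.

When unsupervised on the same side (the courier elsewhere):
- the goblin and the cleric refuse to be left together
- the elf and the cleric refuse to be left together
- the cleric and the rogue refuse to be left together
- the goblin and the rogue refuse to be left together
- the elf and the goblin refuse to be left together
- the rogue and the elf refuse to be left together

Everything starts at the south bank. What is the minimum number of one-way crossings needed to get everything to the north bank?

impossible

Whatever the first load, the items left behind include a forbidden pair without the courier. No opening move is safe, so no plan exists.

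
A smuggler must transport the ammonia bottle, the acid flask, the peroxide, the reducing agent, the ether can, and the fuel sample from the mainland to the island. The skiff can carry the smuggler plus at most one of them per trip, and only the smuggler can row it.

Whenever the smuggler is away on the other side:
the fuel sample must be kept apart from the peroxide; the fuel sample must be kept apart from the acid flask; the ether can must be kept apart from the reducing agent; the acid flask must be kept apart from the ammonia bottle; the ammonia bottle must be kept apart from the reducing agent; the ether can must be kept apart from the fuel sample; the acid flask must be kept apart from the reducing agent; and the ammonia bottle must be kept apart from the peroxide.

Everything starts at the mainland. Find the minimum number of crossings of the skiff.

impossible

Whatever the first load, the items left behind include a forbidden pair without the smuggler. No opening move is safe, so no plan exists.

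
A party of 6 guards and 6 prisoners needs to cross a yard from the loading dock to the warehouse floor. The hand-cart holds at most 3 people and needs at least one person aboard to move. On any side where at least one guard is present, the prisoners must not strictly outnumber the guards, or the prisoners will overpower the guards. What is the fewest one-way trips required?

Following every safe sequence of crossings from the start, the most of the 12 that can be at the warehouse floor as the hand-cart arrives there on crossings 1, 3, 5 is 3, 5, 6 respectively; the best ever achieved is 6 of 12.
From crossing 7 on, no configuration arises that was not already reachable earlier: only 17 distinct safe configurations (who is on which side, and where the hand-cart is) can ever be reached, none of them has everyone across, and every continuation just revisits them. They are: 0 guards + 0 prisoners across (hand-cart back at the start); 0 guards + 1 prisoner across (hand-cart there); 0 guards + 1 prisoner across (hand-cart back at the start); 0 guards + 2 prisoners across (hand-cart there); 0 guards + 2 prisoners across (hand-cart back at the start); 0 guards + 3 prisoners across (hand-cart there); 0 guards + 3 prisoners across (hand-cart back at the start); 0 guards + 4 prisoners across (hand-cart there); 0 guards + 4 prisoners across (hand-cart back at the start); 0 guards + 5 prisoners across (hand-cart there); 0 guards + 5 prisoners across (hand-cart back at the start); 0 guards + 6 prisoners across (hand-cart there); 1 guard + 1 prisoner across (hand-cart there); 1 guard + 1 prisoner across (hand-cart back at the start); 2 guards + 2 prisoners across (hand-cart there); 2 guards + 2 prisoners across (hand-cart back at the start); 3 guards + 3 prisoners across (hand-cart there). So no valid plan exists.

impossible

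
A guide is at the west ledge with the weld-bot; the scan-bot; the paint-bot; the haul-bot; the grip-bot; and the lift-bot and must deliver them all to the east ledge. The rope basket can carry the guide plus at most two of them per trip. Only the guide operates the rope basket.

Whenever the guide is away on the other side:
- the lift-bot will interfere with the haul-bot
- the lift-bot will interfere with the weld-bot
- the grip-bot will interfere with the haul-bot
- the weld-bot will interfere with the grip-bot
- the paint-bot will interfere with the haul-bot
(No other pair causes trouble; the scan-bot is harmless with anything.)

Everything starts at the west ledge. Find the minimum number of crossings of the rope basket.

Counting alone: the guide can take at most 2 across per trip to the east ledge, so moving all 6 needs at least 3 loaded trips out, with a return between consecutive ones — at least 5 crossings.
The safety rule pushes this higher. Following every safe sequence of crossings, the most of the 6 that can be at the east ledge as the rope basket arrives there on crossing 5 is 5 — never all 6.
So no plan with fewer than 7 crossings exists, and this one achieves 7:
1. Guide goes to the east ledge with the haul-bot and the weld-bot.
2. Guide goes back to the west ledge alone.
3. Guide goes to the east ledge with the paint-bot and the scan-bot.
4. Guide goes back to the west ledge with the haul-bot.
5. Guide goes to the east ledge with the grip-bot and the lift-bot.
6. Guide goes back to the west ledge with the weld-bot.
7. Guide goes to the east ledge with the haul-bot and the weld-bot.

7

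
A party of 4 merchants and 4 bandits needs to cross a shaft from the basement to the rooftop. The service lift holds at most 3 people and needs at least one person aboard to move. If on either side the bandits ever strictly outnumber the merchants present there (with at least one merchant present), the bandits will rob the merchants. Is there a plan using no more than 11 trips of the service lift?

Yes

Yes — this plan uses 9 crossings (≤ 11):
1. 2 bandits → the rooftop.  (the basement: 4M 2B; the rooftop: 0M 2B)
2. 1 bandit ← the basement.  (the basement: 4M 3B; the rooftop: 0M 1B)
3. 3 bandits → the rooftop.  (the basement: 4M 0B; the rooftop: 0M 4B)
4. 1 bandit ← the basement.  (the basement: 4M 1B; the rooftop: 0M 3B)
5. 3 merchants → the rooftop.  (the basement: 1M 1B; the rooftop: 3M 3B)
6. 1 merchant and 1 bandit ← the basement.  (the basement: 2M 2B; the rooftop: 2M 2B)
7. 2 merchants → the rooftop.  (the basement: 0M 2B; the rooftop: 4M 2B)
8. 1 bandit ← the basement.  (the basement: 0M 3B; the rooftop: 4M 1B)
9. 3 bandits → the rooftop.  (the basement: 0M 0B; the rooftop: 4M 4B)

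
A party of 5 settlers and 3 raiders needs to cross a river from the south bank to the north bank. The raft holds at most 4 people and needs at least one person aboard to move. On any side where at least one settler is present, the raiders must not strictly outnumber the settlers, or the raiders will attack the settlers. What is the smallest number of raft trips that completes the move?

Counting alone: each trip to the north bank takes at most 4 across and each return brings at least 1 back, so after t trips out (and t−1 returns) at most 4t − (t−1) of the 8 are across; that first reaches 8 at t = 3, so at least 5 crossings are needed.
The plan below uses exactly 5 crossings, so it is optimal:
1. 2 raiders → the north bank.  (the south bank: 5S 1R; the north bank: 0S 2R)
2. 1 raider ← the south bank.  (the south bank: 5S 2R; the north bank: 0S 1R)
3. 3 settlers and 1 raider → the north bank.  (the south bank: 2S 1R; the north bank: 3S 2R)
4. 1 raider ← the south bank.  (the south bank: 2S 2R; the north bank: 3S 1R)
5. 2 settlers and 2 raiders → the north bank.  (the south bank: 0S 0R; the north bank: 5S 3R)

5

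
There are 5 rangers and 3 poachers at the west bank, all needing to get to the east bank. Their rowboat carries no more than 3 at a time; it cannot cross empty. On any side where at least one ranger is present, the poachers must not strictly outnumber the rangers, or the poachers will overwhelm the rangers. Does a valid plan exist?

Yes

1. 2 poachers → the east bank.  (the west bank: 5R 1P; the east bank: 0R 2P)
2. 1 poacher ← the west bank.  (the west bank: 5R 2P; the east bank: 0R 1P)
3. 2 rangers and 1 poacher → the east bank.  (the west bank: 3R 1P; the east bank: 2R 2P)
4. 1 poacher ← the west bank.  (the west bank: 3R 2P; the east bank: 2R 1P)
5. 1 ranger and 2 poachers → the east bank.  (the west bank: 2R 0P; the east bank: 3R 3P)
6. 1 poacher ← the west bank.  (the west bank: 2R 1P; the east bank: 3R 2P)
7. 2 rangers and 1 poacher → the east bank.  (the west bank: 0R 0P; the east bank: 5R 3P)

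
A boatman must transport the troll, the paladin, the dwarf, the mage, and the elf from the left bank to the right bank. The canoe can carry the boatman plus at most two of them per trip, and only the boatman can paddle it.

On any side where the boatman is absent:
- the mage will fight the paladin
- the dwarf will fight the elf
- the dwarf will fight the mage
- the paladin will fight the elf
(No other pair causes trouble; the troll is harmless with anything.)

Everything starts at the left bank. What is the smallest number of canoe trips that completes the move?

Counting alone: the boatman can take at most 2 across per trip to the right bank, so moving all 5 needs at least 3 loaded trips out, with a return between consecutive ones — at least 5 crossings.
The plan below uses exactly 5 crossings, so it is optimal:
1. Boatman goes to the right bank with the dwarf and the paladin.  [the left bank: the elf, the mage, the troll | the right bank: the dwarf, the paladin]
2. Boatman goes back to the left bank alone.  [the left bank: the elf, the mage, the troll | the right bank: the dwarf, the paladin]
3. Boatman goes to the right bank with the troll.  [the left bank: the elf, the mage | the right bank: the dwarf, the paladin, the troll]
4. Boatman goes back to the left bank alone.  [the left bank: the elf, the mage | the right bank: the dwarf, the paladin, the troll]
5. Boatman goes to the right bank with the elf and the mage.  [the left bank: — | the right bank: the dwarf, the elf, the mage, the paladin, the troll]

5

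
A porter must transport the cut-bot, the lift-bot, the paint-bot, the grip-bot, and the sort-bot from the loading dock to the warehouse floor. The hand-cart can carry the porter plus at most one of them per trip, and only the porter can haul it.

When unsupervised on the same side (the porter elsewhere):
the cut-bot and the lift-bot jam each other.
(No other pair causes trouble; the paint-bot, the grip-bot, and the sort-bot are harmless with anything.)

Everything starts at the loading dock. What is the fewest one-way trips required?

9

Counting alone: the porter can take at most 1 across per trip to the warehouse floor, so moving all 5 needs at least 5 loaded trips out, with a return between consecutive ones — at least 9 crossings.
The plan below uses exactly 9 crossings, so it is optimal:
1. Porter goes to the warehouse floor with the cut-bot.  [the loading dock: the grip-bot, the lift-bot, the paint-bot, the sort-bot | the warehouse floor: the cut-bot]
2. Porter goes back to the loading dock alone.  [the loading dock: the grip-bot, the lift-bot, the paint-bot, the sort-bot | the warehouse floor: the cut-bot]
3. Porter goes to the warehouse floor with the paint-bot.  [the loading dock: the grip-bot, the lift-bot, the sort-bot | the warehouse floor: the cut-bot, the paint-bot]
4. Porter goes back to the loading dock alone.  [the loading dock: the grip-bot, the lift-bot, the sort-bot | the warehouse floor: the cut-bot, the paint-bot]
5. Porter goes to the warehouse floor with the grip-bot.  [the loading dock: the lift-bot, the sort-bot | the warehouse floor: the cut-bot, the grip-bot, the paint-bot]
6. Porter goes back to the loading dock alone.  [the loading dock: the lift-bot, the sort-bot | the warehouse floor: the cut-bot, the grip-bot, the paint-bot]
7. Porter goes to the warehouse floor with the sort-bot.  [the loading dock: the lift-bot | the warehouse floor: the cut-bot, the grip-bot, the paint-bot, the sort-bot]
8. Porter goes back to the loading dock alone.  [the loading dock: the lift-bot | the warehouse floor: the cut-bot, the grip-bot, the paint-bot, the sort-bot]
9. Porter goes to the warehouse floor with the lift-bot.  [the loading dock: — | the warehouse floor: the cut-bot, the grip-bot, the lift-bot, the paint-bot, the sort-bot]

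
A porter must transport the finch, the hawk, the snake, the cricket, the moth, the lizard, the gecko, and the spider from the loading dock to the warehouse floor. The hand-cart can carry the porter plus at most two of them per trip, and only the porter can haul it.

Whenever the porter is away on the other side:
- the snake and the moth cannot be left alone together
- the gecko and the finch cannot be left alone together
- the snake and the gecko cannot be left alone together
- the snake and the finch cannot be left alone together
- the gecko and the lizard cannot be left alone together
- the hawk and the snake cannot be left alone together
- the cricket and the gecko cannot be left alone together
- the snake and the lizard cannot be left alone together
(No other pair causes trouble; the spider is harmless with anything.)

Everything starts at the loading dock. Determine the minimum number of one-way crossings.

13

Counting alone: the porter can take at most 2 across per trip to the warehouse floor, so moving all 8 needs at least 4 loaded trips out, with a return between consecutive ones — at least 7 crossings.
The safety rule pushes this higher. Following every safe sequence of crossings, the most of the 8 that can be at the warehouse floor as the hand-cart arrives there on crossings 7, 9, 11 is 5, 6, 7 respectively — never all 8.
So no plan with fewer than 13 crossings exists, and this one achieves 13:
1. Porter goes to the warehouse floor with the gecko and the snake.  [the loading dock: the cricket, the finch, the hawk, the lizard, the moth, the spider | the warehouse floor: the gecko, the snake]
2. Porter goes back to the loading dock with the snake.  [the loading dock: the cricket, the finch, the hawk, the lizard, the moth, the snake, the spider | the warehouse floor: the gecko]
3. Porter goes to the warehouse floor with the hawk and the snake.  [the loading dock: the cricket, the finch, the lizard, the moth, the spider | the warehouse floor: the gecko, the hawk, the snake]
4. Porter goes back to the loading dock with the snake.  [the loading dock: the cricket, the finch, the lizard, the moth, the snake, the spider | the warehouse floor: the gecko, the hawk]
5. Porter goes to the warehouse floor with the moth and the snake.  [the loading dock: the cricket, the finch, the lizard, the spider | the warehouse floor: the gecko, the hawk, the moth, the snake]
6. Porter goes back to the loading dock with the snake.  [the loading dock: the cricket, the finch, the lizard, the snake, the spider | the warehouse floor: the gecko, the hawk, the moth]
7. Porter goes to the warehouse floor with the finch and the lizard.  [the loading dock: the cricket, the snake, the spider | the warehouse floor: the finch, the gecko, the hawk, the lizard, the moth]
8. Porter goes back to the loading dock with the gecko.  [the loading dock: the cricket, the gecko, the snake, the spider | the warehouse floor: the finch, the hawk, the lizard, the moth]
9. Porter goes to the warehouse floor with the cricket and the snake.  [the loading dock: the gecko, the spider | the warehouse floor: the cricket, the finch, the hawk, the lizard, the moth, the snake]
10. Porter goes back to the loading dock with the snake.  [the loading dock: the gecko, the snake, the spider | the warehouse floor: the cricket, the finch, the hawk, the lizard, the moth]
11. Porter goes to the warehouse floor with the snake and the spider.  [the loading dock: the gecko | the warehouse floor: the cricket, the finch, the hawk, the lizard, the moth, the snake, the spider]
12. Porter goes back to the loading dock with the snake.  [the loading dock: the gecko, the snake | the warehouse floor: the cricket, the finch, the hawk, the lizard, the moth, the spider]
13. Porter goes to the warehouse floor with the gecko and the snake.  [the loading dock: — | the warehouse floor: the cricket, the finch, the gecko, the hawk, the lizard, the moth, the snake, the spider]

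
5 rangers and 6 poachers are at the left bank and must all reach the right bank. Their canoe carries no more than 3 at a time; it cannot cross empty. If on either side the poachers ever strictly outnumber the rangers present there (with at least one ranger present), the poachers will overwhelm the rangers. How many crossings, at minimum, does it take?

impossible

The poachers already outnumber the rangers at the left bank before anyone moves, so the starting position itself is disallowed.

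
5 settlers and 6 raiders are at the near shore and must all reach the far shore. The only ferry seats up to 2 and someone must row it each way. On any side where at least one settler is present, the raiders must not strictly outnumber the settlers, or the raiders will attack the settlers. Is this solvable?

The raiders already outnumber the settlers at the near shore before anyone moves, so the starting position itself is disallowed.

No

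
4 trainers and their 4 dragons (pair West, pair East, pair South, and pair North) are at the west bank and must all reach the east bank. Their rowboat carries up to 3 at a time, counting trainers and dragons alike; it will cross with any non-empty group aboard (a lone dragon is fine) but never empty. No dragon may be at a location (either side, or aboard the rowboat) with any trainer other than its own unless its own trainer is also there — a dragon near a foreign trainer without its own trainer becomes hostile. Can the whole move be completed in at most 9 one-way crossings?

Yes

Yes — this plan uses 9 crossings (≤ 9):
1. dragon West and trainer West cross → the east bank.
2. trainer West crosses ← the west bank.
3. dragon East, trainer East, and trainer West cross → the east bank.
4. dragon West and trainer West cross ← the west bank.
5. trainer North, trainer South, and trainer West cross → the east bank.
6. dragon East crosses ← the west bank.
7. dragon East and dragon West cross → the east bank.
8. dragon West crosses ← the west bank.
9. dragon North, dragon South, and dragon West cross → the east bank.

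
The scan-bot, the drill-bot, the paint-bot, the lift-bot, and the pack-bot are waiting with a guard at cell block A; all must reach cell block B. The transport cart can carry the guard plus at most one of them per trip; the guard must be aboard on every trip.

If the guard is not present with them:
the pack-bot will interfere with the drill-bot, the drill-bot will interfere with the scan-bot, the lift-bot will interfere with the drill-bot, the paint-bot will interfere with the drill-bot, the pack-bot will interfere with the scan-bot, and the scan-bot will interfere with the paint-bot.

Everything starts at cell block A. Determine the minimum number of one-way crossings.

impossible

Whatever the first load, the items left behind include a forbidden pair without the guard. No opening move is safe, so no plan exists.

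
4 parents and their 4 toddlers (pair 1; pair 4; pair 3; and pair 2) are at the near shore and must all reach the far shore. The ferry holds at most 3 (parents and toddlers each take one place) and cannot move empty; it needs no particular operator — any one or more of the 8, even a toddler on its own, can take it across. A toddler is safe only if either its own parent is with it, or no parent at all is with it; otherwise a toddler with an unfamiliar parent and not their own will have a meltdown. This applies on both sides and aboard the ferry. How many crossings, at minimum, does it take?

9

Counting alone: each trip to the far shore takes at most 3 across and each return brings at least 1 back, so after t trips out (and t−1 returns) at most 3t − (t−1) of the 8 are across; that first reaches 8 at t = 4, so at least 7 crossings are needed.
The safety rule pushes this higher. Following every safe sequence of crossings, the most of the 8 that can be at the far shore as the ferry arrives there on crossing 7 is 7 — never all 8.
So no plan with fewer than 9 crossings exists, and this one achieves 9:
1. parent 1 and toddler 1 cross → the far shore.
2. parent 1 crosses ← the near shore.
3. parent 1, parent 4, and toddler 4 cross → the far shore.
4. parent 1 and toddler 1 cross ← the near shore.
5. parent 1, parent 2, and parent 3 cross → the far shore.
6. toddler 4 crosses ← the near shore.
7. toddler 1 and toddler 4 cross → the far shore.
8. toddler 1 crosses ← the near shore.
9. toddler 1, toddler 2, and toddler 3 cross → the far shore.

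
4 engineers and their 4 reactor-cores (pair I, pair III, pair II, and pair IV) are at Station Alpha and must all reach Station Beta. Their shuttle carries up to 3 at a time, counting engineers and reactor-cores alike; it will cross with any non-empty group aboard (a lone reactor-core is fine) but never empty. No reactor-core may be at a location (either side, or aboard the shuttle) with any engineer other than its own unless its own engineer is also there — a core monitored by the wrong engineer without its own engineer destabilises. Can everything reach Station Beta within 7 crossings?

No

Counting alone: each trip to Station Beta takes at most 3 across and each return brings at least 1 back, so after t trips out (and t−1 returns) at most 3t − (t−1) of the 8 are across; that first reaches 8 at t = 4, so at least 7 crossings are needed.
The safety rule pushes this higher. Following every safe sequence of crossings, the most of the 8 that can be at Station Beta as the shuttle arrives there on crossing 7 is 7 — never all 8.
So the move cannot be finished within 7 crossings. (The shortest complete plan takes 9:)
1. engineer I and reactor-core I cross → Station Beta.
2. engineer I crosses ← Station Alpha.
3. engineer I, engineer III, and reactor-core III cross → Station Beta.
4. engineer I and reactor-core I cross ← Station Alpha.
5. engineer I, engineer II, and engineer IV cross → Station Beta.
6. reactor-core III crosses ← Station Alpha.
7. reactor-core I and reactor-core III cross → Station Beta.
8. reactor-core I crosses ← Station Alpha.
9. reactor-core I, reactor-core II, and reactor-core IV cross → Station Beta.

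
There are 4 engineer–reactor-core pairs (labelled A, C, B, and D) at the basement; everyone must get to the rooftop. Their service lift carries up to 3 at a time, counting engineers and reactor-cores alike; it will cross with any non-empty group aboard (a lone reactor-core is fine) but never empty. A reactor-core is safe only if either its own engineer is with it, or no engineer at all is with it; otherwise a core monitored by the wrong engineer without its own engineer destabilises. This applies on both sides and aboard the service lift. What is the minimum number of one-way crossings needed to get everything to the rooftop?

9

Counting alone: each trip to the rooftop takes at most 3 across and each return brings at least 1 back, so after t trips out (and t−1 returns) at most 3t − (t−1) of the 8 are across; that first reaches 8 at t = 4, so at least 7 crossings are needed.
The safety rule pushes this higher. Following every safe sequence of crossings, the most of the 8 that can be at the rooftop as the service lift arrives there on crossing 7 is 7 — never all 8.
So no plan with fewer than 9 crossings exists, and this one achieves 9:
1. engineer A and reactor-core A cross → the rooftop.
2. engineer A crosses ← the basement.
3. engineer A, engineer C, and reactor-core C cross → the rooftop.
4. engineer A and reactor-core A cross ← the basement.
5. engineer A, engineer B, and engineer D cross → the rooftop.
6. reactor-core C crosses ← the basement.
7. reactor-core A and reactor-core C cross → the rooftop.
8. reactor-core A crosses ← the basement.
9. reactor-core A, reactor-core B, and reactor-core D cross → the rooftop.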